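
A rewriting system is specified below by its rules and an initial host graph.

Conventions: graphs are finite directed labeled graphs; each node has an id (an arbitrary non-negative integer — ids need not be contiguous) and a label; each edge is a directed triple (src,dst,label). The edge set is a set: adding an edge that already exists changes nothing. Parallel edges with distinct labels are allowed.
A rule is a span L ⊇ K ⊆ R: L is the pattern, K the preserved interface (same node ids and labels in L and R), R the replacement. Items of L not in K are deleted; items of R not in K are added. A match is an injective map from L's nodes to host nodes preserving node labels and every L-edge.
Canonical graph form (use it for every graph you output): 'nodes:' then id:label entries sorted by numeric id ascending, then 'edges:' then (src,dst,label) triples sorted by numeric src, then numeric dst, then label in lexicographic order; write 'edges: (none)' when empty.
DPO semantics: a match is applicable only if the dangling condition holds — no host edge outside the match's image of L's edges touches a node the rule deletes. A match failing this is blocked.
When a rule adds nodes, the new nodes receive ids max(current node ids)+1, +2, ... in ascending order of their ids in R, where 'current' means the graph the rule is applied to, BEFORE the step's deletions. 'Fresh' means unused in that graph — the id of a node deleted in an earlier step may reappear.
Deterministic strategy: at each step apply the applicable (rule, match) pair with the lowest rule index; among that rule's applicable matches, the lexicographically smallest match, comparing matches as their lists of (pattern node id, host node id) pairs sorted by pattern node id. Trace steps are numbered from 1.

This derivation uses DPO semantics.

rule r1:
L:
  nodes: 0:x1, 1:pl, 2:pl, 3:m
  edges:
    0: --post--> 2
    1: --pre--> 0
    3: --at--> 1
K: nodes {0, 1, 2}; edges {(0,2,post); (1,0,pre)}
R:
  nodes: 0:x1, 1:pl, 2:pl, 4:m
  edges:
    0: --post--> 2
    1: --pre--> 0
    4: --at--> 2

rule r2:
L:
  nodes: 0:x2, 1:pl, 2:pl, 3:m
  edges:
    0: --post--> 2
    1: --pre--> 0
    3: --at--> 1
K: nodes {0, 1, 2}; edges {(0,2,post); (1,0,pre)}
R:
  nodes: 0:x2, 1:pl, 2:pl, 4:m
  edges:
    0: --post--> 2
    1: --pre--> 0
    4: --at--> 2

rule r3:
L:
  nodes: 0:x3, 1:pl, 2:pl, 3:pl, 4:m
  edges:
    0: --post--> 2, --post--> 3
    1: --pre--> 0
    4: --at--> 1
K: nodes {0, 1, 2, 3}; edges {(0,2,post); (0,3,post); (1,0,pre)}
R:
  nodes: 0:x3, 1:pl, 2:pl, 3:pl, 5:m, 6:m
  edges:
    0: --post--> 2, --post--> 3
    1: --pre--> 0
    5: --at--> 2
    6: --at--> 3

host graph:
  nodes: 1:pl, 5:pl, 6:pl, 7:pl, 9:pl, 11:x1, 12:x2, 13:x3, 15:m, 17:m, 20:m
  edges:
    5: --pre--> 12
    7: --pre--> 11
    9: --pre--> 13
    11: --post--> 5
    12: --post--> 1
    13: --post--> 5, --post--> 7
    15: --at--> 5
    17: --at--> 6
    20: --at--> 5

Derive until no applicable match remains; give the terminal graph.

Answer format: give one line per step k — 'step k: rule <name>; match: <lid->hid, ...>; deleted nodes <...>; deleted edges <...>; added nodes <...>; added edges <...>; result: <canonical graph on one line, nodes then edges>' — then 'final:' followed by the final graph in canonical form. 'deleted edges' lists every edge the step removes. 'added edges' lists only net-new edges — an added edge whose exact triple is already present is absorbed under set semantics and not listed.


step 1: rule r2; match: 0->12, 1->5, 2->1, 3->15; deleted nodes 15; deleted edges (15,5,at); added nodes 21; added edges (21,1,at); result: nodes: 1:pl, 5:pl, 6:pl, 7:pl, 9:pl, 11:x1, 12:x2, 13:x3, 17:m, 20:m, 21:m edges: (5,12,pre); (7,11,pre); (9,13,pre); (11,5,post); (12,1,post); (13,5,post); (13,7,post); (17,6,at); (20,5,at); (21,1,at)
step 2: rule r2; match: 0->12, 1->5, 2->1, 3->20; deleted nodes 20; deleted edges (20,5,at); added nodes 22; added edges (22,1,at); result: nodes: 1:pl, 5:pl, 6:pl, 7:pl, 9:pl, 11:x1, 12:x2, 13:x3, 17:m, 21:m, 22:m edges: (5,12,pre); (7,11,pre); (9,13,pre); (11,5,post); (12,1,post); (13,5,post); (13,7,post); (17,6,at); (21,1,at); (22,1,at)
final:
nodes: 1:pl, 5:pl, 6:pl, 7:pl, 9:pl, 11:x1, 12:x2, 13:x3, 17:m, 21:m, 22:m
edges: (5,12,pre); (7,11,pre); (9,13,pre); (11,5,post); (12,1,post); (13,5,post); (13,7,post); (17,6,at); (21,1,at); (22,1,at)


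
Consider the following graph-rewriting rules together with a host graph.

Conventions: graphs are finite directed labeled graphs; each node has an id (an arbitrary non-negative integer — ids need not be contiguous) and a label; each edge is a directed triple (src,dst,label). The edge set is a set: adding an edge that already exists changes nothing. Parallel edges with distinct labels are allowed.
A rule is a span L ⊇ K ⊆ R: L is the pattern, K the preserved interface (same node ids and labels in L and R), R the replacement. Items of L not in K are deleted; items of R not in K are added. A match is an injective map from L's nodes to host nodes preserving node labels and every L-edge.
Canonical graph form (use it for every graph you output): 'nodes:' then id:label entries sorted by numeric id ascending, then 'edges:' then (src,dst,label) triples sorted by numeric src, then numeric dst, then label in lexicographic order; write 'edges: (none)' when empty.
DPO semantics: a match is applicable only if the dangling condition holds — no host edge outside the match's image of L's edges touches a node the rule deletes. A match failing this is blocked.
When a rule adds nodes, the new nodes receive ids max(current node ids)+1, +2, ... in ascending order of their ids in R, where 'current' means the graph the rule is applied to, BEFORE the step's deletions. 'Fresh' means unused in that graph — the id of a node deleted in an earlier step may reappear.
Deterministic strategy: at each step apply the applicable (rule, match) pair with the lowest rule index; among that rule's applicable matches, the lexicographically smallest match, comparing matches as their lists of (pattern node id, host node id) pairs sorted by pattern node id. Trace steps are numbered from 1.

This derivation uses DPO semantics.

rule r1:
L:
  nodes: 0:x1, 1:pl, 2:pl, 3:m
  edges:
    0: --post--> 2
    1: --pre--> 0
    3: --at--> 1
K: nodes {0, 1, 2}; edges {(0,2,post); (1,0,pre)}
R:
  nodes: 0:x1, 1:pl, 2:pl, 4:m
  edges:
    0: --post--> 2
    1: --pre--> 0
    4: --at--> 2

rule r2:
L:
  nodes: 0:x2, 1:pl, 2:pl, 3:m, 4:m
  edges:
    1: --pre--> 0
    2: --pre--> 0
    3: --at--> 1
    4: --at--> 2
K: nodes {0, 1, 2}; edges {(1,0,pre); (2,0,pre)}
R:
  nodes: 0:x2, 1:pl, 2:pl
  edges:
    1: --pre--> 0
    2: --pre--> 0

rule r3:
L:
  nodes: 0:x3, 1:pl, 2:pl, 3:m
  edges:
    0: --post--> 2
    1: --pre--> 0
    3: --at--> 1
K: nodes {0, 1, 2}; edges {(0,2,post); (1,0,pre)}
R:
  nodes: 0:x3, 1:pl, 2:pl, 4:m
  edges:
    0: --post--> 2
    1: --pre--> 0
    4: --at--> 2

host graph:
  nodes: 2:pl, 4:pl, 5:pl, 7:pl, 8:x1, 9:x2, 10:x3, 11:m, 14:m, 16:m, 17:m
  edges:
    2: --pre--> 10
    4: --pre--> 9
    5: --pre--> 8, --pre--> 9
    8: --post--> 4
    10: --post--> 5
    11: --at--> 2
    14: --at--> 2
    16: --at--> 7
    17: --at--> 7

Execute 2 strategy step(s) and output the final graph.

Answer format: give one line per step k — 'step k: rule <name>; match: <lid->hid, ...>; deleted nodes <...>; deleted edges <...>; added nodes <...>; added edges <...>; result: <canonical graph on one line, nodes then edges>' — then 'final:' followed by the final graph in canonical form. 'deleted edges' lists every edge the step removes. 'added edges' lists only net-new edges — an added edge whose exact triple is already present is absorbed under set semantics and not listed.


step 1: rule r3; match: 0->10, 1->2, 2->5, 3->11; deleted nodes 11; deleted edges (11,2,at); added nodes 18; added edges (18,5,at); result: nodes: 2:pl, 4:pl, 5:pl, 7:pl, 8:x1, 9:x2, 10:x3, 14:m, 16:m, 17:m, 18:m edges: (2,10,pre); (4,9,pre); (5,8,pre); (5,9,pre); (8,4,post); (10,5,post); (14,2,at); (16,7,at); (17,7,at); (18,5,at)
step 2: rule r1; match: 0->8, 1->5, 2->4, 3->18; deleted nodes 18; deleted edges (18,5,at); added nodes 19; added edges (19,4,at); result: nodes: 2:pl, 4:pl, 5:pl, 7:pl, 8:x1, 9:x2, 10:x3, 14:m, 16:m, 17:m, 19:m edges: (2,10,pre); (4,9,pre); (5,8,pre); (5,9,pre); (8,4,post); (10,5,post); (14,2,at); (16,7,at); (17,7,at); (19,4,at)
final:
nodes: 2:pl, 4:pl, 5:pl, 7:pl, 8:x1, 9:x2, 10:x3, 14:m, 16:m, 17:m, 19:m
edges: (2,10,pre); (4,9,pre); (5,8,pre); (5,9,pre); (8,4,post); (10,5,post); (14,2,at); (16,7,at); (17,7,at); (19,4,at)


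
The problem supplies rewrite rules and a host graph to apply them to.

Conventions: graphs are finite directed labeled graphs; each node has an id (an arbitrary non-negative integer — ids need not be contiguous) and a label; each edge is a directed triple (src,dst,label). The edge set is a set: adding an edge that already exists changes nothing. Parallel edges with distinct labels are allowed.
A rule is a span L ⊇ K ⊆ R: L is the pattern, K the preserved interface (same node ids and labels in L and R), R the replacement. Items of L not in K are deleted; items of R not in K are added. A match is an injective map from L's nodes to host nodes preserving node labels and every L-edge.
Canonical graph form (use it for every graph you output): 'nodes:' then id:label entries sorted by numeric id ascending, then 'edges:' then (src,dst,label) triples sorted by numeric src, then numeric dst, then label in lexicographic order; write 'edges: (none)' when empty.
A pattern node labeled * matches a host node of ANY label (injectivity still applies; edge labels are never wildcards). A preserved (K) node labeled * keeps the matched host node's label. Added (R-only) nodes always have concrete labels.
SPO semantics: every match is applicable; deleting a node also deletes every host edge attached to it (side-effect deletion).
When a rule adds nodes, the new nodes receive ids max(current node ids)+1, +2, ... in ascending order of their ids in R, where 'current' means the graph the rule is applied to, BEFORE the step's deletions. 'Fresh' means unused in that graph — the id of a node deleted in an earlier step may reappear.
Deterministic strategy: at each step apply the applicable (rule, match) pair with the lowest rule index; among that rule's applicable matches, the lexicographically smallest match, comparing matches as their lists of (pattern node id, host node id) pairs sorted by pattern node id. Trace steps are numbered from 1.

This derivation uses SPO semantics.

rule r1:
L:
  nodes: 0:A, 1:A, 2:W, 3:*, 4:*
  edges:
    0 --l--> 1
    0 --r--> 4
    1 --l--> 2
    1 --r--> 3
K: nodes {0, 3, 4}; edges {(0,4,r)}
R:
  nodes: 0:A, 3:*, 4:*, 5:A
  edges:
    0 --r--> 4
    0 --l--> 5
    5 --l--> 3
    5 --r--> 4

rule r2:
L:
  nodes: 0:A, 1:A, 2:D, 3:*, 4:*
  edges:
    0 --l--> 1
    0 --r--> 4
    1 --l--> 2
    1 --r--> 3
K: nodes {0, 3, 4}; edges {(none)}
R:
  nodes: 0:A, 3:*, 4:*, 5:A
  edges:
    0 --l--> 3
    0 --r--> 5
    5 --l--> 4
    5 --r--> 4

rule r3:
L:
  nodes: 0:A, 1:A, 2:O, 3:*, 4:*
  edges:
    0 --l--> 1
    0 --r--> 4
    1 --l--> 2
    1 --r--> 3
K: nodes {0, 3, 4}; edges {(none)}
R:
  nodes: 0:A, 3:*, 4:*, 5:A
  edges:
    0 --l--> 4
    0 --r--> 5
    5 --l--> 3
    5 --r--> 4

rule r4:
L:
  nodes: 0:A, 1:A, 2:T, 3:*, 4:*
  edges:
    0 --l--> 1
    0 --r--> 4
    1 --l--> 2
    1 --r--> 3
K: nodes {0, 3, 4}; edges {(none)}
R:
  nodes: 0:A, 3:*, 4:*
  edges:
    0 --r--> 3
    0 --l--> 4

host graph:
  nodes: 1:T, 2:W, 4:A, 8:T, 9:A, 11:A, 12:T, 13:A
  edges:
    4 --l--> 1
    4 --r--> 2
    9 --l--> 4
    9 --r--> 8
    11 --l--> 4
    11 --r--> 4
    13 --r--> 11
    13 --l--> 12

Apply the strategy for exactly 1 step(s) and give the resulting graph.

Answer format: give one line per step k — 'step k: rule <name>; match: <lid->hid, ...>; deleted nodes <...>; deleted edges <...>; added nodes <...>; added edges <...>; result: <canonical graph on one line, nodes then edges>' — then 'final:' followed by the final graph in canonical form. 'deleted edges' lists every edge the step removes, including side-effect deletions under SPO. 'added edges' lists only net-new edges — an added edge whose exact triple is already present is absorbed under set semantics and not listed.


step 1: rule r4; match: 0->9, 1->4, 2->1, 3->2, 4->8; deleted nodes 1, 4; deleted edges (4,1,l); (4,2,r); (9,4,l); (9,8,r); (11,4,l); (11,4,r); added nodes (none); added edges (9,2,r); (9,8,l); result: nodes: 2:W, 8:T, 9:A, 11:A, 12:T, 13:A edges: (9,2,r); (9,8,l); (13,11,r); (13,12,l)
final:
nodes: 2:W, 8:T, 9:A, 11:A, 12:T, 13:A
edges: (9,2,r); (9,8,l); (13,11,r); (13,12,l)


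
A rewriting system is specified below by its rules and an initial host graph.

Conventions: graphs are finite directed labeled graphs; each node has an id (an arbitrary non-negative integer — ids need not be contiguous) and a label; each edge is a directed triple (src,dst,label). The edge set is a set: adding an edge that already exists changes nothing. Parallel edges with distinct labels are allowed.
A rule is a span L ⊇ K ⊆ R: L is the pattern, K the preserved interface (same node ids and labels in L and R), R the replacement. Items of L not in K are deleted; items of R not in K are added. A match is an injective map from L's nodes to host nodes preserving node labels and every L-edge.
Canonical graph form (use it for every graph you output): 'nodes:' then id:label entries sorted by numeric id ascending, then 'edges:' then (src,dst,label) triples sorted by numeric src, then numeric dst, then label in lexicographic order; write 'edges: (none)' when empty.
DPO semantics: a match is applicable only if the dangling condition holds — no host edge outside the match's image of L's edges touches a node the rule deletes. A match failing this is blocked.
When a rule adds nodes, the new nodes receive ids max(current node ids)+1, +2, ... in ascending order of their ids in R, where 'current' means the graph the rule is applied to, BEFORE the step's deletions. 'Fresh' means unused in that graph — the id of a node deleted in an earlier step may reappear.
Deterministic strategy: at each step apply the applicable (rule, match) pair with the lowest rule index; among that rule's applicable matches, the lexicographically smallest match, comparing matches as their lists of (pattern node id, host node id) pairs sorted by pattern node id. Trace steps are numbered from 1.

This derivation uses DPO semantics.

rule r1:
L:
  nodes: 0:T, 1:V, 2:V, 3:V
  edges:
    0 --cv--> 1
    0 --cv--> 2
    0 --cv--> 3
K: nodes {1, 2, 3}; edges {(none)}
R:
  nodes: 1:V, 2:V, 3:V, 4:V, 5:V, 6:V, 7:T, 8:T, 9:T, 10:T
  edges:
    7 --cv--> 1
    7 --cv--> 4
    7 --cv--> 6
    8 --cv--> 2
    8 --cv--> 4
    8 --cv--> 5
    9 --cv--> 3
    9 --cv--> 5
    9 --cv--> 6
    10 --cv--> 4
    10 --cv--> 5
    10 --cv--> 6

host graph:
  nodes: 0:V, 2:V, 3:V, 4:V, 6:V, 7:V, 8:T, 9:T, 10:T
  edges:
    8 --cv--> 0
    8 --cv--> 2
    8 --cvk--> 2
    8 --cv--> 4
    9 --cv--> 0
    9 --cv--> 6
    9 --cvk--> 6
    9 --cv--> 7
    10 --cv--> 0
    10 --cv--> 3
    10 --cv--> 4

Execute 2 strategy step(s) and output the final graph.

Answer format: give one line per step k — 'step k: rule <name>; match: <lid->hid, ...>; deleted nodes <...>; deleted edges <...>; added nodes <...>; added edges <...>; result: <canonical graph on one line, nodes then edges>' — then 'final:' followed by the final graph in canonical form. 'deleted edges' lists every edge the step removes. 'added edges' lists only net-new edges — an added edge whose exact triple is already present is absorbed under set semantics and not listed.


step 1: rule r1; match: 0->10, 1->0, 2->3, 3->4; deleted nodes 10; deleted edges (10,0,cv); (10,3,cv); (10,4,cv); added nodes 11, 12, 13, 14, 15, 16, 17; added edges (14,0,cv); (14,11,cv); (14,13,cv); (15,3,cv); (15,11,cv); (15,12,cv); (16,4,cv); (16,12,cv); (16,13,cv); (17,11,cv); (17,12,cv); (17,13,cv); result: nodes: 0:V, 2:V, 3:V, 4:V, 6:V, 7:V, 8:T, 9:T, 11:V, 12:V, 13:V, 14:T, 15:T, 16:T, 17:T edges: (8,0,cv); (8,2,cv); (8,2,cvk); (8,4,cv); (9,0,cv); (9,6,cv); (9,6,cvk); (9,7,cv); (14,0,cv); (14,11,cv); (14,13,cv); (15,3,cv); (15,11,cv); (15,12,cv); (16,4,cv); (16,12,cv); (16,13,cv); (17,11,cv); (17,12,cv); (17,13,cv)
step 2: rule r1; match: 0->14, 1->0, 2->11, 3->13; deleted nodes 14; deleted edges (14,0,cv); (14,11,cv); (14,13,cv); added nodes 18, 19, 20, 21, 22, 23, 24; added edges (21,0,cv); (21,18,cv); (21,20,cv); (22,11,cv); (22,18,cv); (22,19,cv); (23,13,cv); (23,19,cv); (23,20,cv); (24,18,cv); (24,19,cv); (24,20,cv); result: nodes: 0:V, 2:V, 3:V, 4:V, 6:V, 7:V, 8:T, 9:T, 11:V, 12:V, 13:V, 15:T, 16:T, 17:T, 18:V, 19:V, 20:V, 21:T, 22:T, 23:T, 24:T edges: (8,0,cv); (8,2,cv); (8,2,cvk); (8,4,cv); (9,0,cv); (9,6,cv); (9,6,cvk); (9,7,cv); (15,3,cv); (15,11,cv); (15,12,cv); (16,4,cv); (16,12,cv); (16,13,cv); (17,11,cv); (17,12,cv); (17,13,cv); (21,0,cv); (21,18,cv); (21,20,cv); (22,11,cv); (22,18,cv); (22,19,cv); (23,13,cv); (23,19,cv); (23,20,cv); (24,18,cv); (24,19,cv); (24,20,cv)
final:
nodes: 0:V, 2:V, 3:V, 4:V, 6:V, 7:V, 8:T, 9:T, 11:V, 12:V, 13:V, 15:T, 16:T, 17:T, 18:V, 19:V, 20:V, 21:T, 22:T, 23:T, 24:T
edges: (8,0,cv); (8,2,cv); (8,2,cvk); (8,4,cv); (9,0,cv); (9,6,cv); (9,6,cvk); (9,7,cv); (15,3,cv); (15,11,cv); (15,12,cv); (16,4,cv); (16,12,cv); (16,13,cv); (17,11,cv); (17,12,cv); (17,13,cv); (21,0,cv); (21,18,cv); (21,20,cv); (22,11,cv); (22,18,cv); (22,19,cv); (23,13,cv); (23,19,cv); (23,20,cv); (24,18,cv); (24,19,cv); (24,20,cv)


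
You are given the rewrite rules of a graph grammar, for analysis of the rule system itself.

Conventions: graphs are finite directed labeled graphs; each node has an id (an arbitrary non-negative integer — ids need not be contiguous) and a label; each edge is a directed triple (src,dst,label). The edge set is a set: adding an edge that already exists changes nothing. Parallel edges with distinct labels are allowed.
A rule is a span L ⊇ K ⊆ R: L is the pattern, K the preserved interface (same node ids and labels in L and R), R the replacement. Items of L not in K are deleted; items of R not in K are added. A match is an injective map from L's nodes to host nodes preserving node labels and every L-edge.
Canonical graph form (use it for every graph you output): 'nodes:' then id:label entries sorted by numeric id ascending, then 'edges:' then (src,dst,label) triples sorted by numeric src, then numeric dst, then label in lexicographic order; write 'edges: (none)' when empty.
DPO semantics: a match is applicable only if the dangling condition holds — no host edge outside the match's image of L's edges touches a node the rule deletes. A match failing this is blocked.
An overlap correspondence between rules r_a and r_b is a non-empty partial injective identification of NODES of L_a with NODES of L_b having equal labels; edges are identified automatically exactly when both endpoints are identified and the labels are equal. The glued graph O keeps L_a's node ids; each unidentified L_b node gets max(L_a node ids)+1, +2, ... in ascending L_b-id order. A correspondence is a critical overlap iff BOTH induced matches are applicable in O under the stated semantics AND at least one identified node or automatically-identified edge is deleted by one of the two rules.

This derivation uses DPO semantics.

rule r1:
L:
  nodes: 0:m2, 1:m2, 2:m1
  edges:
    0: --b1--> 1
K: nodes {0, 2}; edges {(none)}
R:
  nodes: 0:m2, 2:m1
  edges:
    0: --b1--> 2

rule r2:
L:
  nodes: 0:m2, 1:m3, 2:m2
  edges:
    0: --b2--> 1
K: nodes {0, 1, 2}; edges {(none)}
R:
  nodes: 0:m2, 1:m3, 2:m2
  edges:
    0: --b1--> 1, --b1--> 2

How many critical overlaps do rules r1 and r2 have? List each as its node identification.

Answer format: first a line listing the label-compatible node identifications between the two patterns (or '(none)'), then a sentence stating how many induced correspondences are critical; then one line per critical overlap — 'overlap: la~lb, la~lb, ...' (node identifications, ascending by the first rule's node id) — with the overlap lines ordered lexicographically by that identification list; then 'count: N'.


label-compatible node identifications between L(r1) and L(r2): 0~0, 0~2, 1~0, 1~2
2 of the induced correspondences are critical overlaps of r1 and r2.
overlap: 0~0, 1~2
overlap: 1~2
count: 2


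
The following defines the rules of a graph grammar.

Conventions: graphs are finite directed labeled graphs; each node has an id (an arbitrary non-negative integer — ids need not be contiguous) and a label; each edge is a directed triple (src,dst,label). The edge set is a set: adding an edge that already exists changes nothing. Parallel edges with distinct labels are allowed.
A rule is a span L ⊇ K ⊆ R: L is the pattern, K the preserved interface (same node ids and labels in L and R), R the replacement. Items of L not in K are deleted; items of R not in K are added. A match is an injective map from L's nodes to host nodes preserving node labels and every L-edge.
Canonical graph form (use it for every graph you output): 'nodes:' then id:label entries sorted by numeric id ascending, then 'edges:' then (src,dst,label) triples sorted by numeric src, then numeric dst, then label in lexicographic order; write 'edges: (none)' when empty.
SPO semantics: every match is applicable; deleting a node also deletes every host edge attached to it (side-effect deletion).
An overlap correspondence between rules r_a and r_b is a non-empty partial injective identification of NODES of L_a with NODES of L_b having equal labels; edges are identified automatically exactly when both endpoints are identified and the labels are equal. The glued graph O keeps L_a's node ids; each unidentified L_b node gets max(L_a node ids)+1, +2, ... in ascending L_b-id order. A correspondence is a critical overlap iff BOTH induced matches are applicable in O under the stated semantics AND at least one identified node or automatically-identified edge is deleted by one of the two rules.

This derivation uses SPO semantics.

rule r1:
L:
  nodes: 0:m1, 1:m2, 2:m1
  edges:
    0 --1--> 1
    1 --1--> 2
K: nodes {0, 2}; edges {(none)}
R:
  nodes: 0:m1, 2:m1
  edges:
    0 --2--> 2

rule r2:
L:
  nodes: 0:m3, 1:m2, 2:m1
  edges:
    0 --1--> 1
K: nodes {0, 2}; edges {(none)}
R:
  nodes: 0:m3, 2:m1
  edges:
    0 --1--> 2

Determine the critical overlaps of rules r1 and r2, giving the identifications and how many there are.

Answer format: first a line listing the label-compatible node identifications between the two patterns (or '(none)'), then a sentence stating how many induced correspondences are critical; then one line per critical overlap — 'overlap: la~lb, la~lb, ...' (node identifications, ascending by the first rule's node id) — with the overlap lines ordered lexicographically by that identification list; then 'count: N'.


label-compatible node identifications between L(r1) and L(r2): 0~2, 1~1, 2~2
3 of the induced correspondences are critical overlaps of r1 and r2.
overlap: 0~2, 1~1
overlap: 1~1
overlap: 1~1, 2~2
count: 3


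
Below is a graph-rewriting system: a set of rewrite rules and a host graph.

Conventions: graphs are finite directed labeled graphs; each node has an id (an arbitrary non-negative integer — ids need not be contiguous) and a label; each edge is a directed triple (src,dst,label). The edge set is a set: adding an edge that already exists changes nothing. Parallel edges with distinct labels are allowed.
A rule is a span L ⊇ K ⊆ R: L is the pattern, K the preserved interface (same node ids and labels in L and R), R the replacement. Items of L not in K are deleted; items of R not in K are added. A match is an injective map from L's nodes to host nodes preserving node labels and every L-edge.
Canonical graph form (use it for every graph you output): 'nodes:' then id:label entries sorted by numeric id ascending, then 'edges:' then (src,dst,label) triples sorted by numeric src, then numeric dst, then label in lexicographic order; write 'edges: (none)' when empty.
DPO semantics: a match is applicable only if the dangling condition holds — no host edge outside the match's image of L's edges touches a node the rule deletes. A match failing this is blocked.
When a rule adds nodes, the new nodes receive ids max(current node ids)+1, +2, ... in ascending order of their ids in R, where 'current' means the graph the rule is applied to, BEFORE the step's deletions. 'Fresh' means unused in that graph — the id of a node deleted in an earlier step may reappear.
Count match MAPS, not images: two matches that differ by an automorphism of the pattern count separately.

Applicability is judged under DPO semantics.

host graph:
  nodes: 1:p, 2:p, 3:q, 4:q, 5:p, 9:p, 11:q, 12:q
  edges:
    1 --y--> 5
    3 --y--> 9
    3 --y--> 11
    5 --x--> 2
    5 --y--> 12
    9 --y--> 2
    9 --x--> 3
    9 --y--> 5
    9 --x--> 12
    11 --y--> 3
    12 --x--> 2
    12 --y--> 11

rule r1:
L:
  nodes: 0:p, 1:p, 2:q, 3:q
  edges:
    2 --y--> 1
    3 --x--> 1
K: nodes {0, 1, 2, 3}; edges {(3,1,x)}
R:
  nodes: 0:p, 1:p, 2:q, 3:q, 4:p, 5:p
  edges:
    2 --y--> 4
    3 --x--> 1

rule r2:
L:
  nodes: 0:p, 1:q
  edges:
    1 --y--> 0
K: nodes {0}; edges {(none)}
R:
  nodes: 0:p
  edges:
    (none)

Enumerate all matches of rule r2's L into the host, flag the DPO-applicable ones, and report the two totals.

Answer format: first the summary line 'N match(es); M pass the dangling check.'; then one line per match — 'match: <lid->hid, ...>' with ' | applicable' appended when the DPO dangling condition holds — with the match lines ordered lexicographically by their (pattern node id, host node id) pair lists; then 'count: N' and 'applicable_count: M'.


1 match(es); 0 pass the dangling check.
match: 0->9, 1->3
count: 1
applicable_count: 0


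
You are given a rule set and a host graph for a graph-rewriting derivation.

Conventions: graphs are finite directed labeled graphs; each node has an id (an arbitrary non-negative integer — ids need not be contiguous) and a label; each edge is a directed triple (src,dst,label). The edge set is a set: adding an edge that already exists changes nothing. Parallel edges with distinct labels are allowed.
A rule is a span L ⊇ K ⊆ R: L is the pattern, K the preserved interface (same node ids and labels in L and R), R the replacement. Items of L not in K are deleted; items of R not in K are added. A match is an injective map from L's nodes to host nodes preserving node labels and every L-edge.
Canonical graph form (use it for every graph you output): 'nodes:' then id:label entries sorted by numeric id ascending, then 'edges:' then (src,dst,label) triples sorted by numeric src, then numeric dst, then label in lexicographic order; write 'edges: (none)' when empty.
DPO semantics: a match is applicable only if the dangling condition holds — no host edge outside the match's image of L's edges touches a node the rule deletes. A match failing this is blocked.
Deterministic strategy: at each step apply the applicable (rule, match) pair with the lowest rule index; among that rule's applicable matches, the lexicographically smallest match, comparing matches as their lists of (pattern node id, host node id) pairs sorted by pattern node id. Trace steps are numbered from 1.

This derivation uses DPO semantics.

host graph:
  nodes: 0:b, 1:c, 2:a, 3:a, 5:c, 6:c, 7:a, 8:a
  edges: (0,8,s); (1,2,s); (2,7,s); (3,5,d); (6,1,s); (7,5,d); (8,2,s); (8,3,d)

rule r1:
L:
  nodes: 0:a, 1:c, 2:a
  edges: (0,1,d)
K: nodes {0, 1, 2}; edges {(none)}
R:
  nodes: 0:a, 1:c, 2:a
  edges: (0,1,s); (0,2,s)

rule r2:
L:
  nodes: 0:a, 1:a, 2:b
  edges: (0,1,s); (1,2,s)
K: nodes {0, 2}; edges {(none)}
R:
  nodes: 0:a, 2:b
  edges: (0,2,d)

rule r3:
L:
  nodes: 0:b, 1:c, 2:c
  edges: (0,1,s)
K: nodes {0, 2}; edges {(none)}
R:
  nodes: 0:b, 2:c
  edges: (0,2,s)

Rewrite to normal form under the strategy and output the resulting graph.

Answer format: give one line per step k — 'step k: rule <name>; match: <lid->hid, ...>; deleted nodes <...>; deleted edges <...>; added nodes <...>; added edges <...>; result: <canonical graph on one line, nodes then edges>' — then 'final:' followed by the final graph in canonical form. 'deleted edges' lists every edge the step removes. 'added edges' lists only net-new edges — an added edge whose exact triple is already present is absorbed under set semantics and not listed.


step 1: rule r1; match: 0->3, 1->5, 2->2; deleted nodes (none); deleted edges (3,5,d); added nodes (none); added edges (3,2,s); (3,5,s); result: nodes: 0:b, 1:c, 2:a, 3:a, 5:c, 6:c, 7:a, 8:a edges: (0,8,s); (1,2,s); (2,7,s); (3,2,s); (3,5,s); (6,1,s); (7,5,d); (8,2,s); (8,3,d)
step 2: rule r1; match: 0->7, 1->5, 2->2; deleted nodes (none); deleted edges (7,5,d); added nodes (none); added edges (7,2,s); (7,5,s); result: nodes: 0:b, 1:c, 2:a, 3:a, 5:c, 6:c, 7:a, 8:a edges: (0,8,s); (1,2,s); (2,7,s); (3,2,s); (3,5,s); (6,1,s); (7,2,s); (7,5,s); (8,2,s); (8,3,d)
final:
nodes: 0:b, 1:c, 2:a, 3:a, 5:c, 6:c, 7:a, 8:a
edges: (0,8,s); (1,2,s); (2,7,s); (3,2,s); (3,5,s); (6,1,s); (7,2,s); (7,5,s); (8,2,s); (8,3,d)


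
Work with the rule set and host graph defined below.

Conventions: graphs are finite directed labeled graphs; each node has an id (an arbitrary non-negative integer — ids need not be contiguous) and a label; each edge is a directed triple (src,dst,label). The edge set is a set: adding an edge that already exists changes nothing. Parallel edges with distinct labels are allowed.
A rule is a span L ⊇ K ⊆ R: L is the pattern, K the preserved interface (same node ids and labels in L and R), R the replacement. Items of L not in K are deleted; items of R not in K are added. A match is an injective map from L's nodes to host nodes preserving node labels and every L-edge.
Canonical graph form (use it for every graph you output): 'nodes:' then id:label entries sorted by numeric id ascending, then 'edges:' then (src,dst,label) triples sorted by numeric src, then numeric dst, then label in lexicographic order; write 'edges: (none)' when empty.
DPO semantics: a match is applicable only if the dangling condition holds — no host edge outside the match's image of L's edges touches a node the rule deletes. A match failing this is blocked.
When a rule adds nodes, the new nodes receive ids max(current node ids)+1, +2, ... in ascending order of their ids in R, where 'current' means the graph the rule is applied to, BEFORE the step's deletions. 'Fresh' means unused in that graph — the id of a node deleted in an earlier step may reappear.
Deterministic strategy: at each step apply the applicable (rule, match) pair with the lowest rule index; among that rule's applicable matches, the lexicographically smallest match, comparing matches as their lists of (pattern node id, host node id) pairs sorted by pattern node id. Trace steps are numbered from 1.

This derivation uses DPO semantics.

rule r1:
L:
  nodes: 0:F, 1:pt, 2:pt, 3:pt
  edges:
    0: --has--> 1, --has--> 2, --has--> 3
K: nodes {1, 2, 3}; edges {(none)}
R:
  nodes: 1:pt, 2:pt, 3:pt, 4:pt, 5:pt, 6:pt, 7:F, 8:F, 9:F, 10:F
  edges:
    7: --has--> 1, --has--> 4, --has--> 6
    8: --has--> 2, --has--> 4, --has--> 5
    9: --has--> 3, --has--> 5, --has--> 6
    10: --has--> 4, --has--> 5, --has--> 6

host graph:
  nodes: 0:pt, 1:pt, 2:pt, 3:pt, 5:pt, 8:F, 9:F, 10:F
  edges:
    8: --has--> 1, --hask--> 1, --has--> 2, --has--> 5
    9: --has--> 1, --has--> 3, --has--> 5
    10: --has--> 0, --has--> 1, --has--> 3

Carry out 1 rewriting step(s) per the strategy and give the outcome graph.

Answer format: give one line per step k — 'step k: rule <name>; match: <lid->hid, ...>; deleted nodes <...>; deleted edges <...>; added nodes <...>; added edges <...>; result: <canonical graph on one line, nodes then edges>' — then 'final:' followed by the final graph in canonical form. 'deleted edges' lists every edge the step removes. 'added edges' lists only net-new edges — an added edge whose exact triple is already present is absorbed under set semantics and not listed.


step 1: rule r1; match: 0->9, 1->1, 2->3, 3->5; deleted nodes 9; deleted edges (9,1,has); (9,3,has); (9,5,has); added nodes 11, 12, 13, 14, 15, 16, 17; added edges (14,1,has); (14,11,has); (14,13,has); (15,3,has); (15,11,has); (15,12,has); (16,5,has); (16,12,has); (16,13,has); (17,11,has); (17,12,has); (17,13,has); result: nodes: 0:pt, 1:pt, 2:pt, 3:pt, 5:pt, 8:F, 10:F, 11:pt, 12:pt, 13:pt, 14:F, 15:F, 16:F, 17:F edges: (8,1,has); (8,1,hask); (8,2,has); (8,5,has); (10,0,has); (10,1,has); (10,3,has); (14,1,has); (14,11,has); (14,13,has); (15,3,has); (15,11,has); (15,12,has); (16,5,has); (16,12,has); (16,13,has); (17,11,has); (17,12,has); (17,13,has)
final:
nodes: 0:pt, 1:pt, 2:pt, 3:pt, 5:pt, 8:F, 10:F, 11:pt, 12:pt, 13:pt, 14:F, 15:F, 16:F, 17:F
edges: (8,1,has); (8,1,hask); (8,2,has); (8,5,has); (10,0,has); (10,1,has); (10,3,has); (14,1,has); (14,11,has); (14,13,has); (15,3,has); (15,11,has); (15,12,has); (16,5,has); (16,12,has); (16,13,has); (17,11,has); (17,12,has); (17,13,has)


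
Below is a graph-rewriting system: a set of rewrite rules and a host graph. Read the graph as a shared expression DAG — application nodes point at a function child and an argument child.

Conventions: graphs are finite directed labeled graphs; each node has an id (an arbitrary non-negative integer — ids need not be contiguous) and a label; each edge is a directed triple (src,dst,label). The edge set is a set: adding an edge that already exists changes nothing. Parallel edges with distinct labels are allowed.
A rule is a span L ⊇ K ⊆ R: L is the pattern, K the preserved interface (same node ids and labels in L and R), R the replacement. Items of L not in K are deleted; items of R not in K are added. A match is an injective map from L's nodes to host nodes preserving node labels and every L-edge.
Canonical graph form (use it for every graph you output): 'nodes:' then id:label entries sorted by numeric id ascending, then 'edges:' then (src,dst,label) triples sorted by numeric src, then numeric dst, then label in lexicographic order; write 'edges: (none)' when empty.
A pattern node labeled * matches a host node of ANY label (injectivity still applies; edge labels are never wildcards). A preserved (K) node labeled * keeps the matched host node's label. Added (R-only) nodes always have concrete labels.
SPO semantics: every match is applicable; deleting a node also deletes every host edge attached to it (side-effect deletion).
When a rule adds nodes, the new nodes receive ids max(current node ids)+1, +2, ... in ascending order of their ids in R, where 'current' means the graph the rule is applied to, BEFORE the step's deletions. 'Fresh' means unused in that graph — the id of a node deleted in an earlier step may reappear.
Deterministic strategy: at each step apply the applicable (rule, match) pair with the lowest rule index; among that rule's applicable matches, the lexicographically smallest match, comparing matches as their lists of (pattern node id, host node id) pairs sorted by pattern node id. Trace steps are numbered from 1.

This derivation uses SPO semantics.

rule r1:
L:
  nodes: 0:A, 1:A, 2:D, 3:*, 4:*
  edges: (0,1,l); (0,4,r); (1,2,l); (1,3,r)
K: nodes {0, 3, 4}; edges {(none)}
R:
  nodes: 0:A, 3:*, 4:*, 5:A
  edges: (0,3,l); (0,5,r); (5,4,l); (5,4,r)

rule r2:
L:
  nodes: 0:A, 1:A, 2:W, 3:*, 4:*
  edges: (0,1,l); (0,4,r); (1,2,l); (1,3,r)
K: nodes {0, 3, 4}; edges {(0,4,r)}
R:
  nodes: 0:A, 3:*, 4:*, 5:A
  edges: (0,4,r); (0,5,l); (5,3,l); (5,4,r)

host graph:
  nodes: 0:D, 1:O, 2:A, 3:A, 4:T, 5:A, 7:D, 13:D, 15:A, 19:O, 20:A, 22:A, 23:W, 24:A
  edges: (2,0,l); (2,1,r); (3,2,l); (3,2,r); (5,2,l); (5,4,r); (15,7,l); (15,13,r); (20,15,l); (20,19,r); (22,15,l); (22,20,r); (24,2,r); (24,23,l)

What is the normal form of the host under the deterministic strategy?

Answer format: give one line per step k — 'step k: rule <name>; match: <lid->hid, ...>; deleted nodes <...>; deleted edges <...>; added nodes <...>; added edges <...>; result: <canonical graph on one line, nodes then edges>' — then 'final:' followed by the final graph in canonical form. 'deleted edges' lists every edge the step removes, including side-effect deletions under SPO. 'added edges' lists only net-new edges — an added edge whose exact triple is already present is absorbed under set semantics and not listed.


step 1: rule r1; match: 0->5, 1->2, 2->0, 3->1, 4->4; deleted nodes 0, 2; deleted edges (2,0,l); (2,1,r); (3,2,l); (3,2,r); (5,2,l); (5,4,r); (24,2,r); added nodes 25; added edges (5,1,l); (5,25,r); (25,4,l); (25,4,r); result: nodes: 1:O, 3:A, 4:T, 5:A, 7:D, 13:D, 15:A, 19:O, 20:A, 22:A, 23:W, 24:A, 25:A edges: (5,1,l); (5,25,r); (15,7,l); (15,13,r); (20,15,l); (20,19,r); (22,15,l); (22,20,r); (24,23,l); (25,4,l); (25,4,r)
step 2: rule r1; match: 0->20, 1->15, 2->7, 3->13, 4->19; deleted nodes 7, 15; deleted edges (15,7,l); (15,13,r); (20,15,l); (20,19,r); (22,15,l); added nodes 26; added edges (20,13,l); (20,26,r); (26,19,l); (26,19,r); result: nodes: 1:O, 3:A, 4:T, 5:A, 13:D, 19:O, 20:A, 22:A, 23:W, 24:A, 25:A, 26:A edges: (5,1,l); (5,25,r); (20,13,l); (20,26,r); (22,20,r); (24,23,l); (25,4,l); (25,4,r); (26,19,l); (26,19,r)
final:
nodes: 1:O, 3:A, 4:T, 5:A, 13:D, 19:O, 20:A, 22:A, 23:W, 24:A, 25:A, 26:A
edges: (5,1,l); (5,25,r); (20,13,l); (20,26,r); (22,20,r); (24,23,l); (25,4,l); (25,4,r); (26,19,l); (26,19,r)


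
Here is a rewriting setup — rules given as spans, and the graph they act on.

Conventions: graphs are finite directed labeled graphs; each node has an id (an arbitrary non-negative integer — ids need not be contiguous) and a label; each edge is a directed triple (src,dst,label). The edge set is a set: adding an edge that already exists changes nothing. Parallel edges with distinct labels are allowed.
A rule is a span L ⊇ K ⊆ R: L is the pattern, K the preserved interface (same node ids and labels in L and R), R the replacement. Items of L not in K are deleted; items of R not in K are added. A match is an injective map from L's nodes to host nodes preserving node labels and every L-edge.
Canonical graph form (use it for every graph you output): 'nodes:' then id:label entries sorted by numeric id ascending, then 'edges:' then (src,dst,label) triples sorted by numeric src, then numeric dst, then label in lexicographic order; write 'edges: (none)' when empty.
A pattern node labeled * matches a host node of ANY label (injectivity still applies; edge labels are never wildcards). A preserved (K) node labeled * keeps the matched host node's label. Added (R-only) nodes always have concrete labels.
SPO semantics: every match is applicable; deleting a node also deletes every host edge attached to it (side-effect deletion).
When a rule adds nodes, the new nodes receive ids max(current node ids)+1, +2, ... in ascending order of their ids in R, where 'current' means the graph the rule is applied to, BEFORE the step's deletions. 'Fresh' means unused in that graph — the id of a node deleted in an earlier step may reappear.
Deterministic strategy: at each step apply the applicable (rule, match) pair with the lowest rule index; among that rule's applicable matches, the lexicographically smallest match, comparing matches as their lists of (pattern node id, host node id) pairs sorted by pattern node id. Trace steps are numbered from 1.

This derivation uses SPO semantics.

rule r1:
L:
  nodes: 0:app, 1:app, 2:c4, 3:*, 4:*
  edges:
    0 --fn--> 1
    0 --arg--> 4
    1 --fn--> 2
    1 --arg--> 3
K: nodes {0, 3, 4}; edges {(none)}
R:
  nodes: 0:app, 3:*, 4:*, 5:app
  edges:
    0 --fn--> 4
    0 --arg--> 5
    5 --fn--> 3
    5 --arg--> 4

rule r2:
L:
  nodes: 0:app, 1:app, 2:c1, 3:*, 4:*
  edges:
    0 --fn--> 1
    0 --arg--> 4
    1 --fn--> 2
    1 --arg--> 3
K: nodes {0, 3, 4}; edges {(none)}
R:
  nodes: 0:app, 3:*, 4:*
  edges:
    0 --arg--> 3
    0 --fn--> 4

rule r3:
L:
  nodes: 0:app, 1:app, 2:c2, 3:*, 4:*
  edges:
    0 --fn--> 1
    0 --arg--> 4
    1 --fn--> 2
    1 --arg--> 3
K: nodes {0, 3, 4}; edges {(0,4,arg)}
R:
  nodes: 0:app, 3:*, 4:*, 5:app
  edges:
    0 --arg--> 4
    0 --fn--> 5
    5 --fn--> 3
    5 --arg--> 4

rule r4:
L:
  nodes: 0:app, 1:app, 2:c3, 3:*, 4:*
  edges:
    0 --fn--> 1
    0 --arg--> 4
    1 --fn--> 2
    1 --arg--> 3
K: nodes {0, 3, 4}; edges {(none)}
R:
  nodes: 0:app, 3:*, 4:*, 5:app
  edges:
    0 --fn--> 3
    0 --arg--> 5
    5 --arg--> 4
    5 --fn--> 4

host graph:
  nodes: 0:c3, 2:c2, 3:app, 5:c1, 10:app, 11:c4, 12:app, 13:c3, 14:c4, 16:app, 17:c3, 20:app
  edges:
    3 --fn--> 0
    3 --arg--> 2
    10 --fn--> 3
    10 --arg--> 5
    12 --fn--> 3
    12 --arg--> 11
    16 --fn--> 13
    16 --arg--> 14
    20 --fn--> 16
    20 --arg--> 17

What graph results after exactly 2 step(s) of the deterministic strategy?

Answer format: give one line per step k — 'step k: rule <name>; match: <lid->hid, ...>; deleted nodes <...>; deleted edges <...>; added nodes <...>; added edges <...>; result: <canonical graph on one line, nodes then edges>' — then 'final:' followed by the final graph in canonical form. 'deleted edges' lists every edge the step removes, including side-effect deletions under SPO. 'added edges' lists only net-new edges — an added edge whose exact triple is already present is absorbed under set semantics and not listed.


step 1: rule r4; match: 0->10, 1->3, 2->0, 3->2, 4->5; deleted nodes 0, 3; deleted edges (3,0,fn); (3,2,arg); (10,3,fn); (10,5,arg); (12,3,fn); added nodes 21; added edges (10,2,fn); (10,21,arg); (21,5,arg); (21,5,fn); result: nodes: 2:c2, 5:c1, 10:app, 11:c4, 12:app, 13:c3, 14:c4, 16:app, 17:c3, 20:app, 21:app edges: (10,2,fn); (10,21,arg); (12,11,arg); (16,13,fn); (16,14,arg); (20,16,fn); (20,17,arg); (21,5,arg); (21,5,fn)
step 2: rule r4; match: 0->20, 1->16, 2->13, 3->14, 4->17; deleted nodes 13, 16; deleted edges (16,13,fn); (16,14,arg); (20,16,fn); (20,17,arg); added nodes 22; added edges (20,14,fn); (20,22,arg); (22,17,arg); (22,17,fn); result: nodes: 2:c2, 5:c1, 10:app, 11:c4, 12:app, 14:c4, 17:c3, 20:app, 21:app, 22:app edges: (10,2,fn); (10,21,arg); (12,11,arg); (20,14,fn); (20,22,arg); (21,5,arg); (21,5,fn); (22,17,arg); (22,17,fn)
final:
nodes: 2:c2, 5:c1, 10:app, 11:c4, 12:app, 14:c4, 17:c3, 20:app, 21:app, 22:app
edges: (10,2,fn); (10,21,arg); (12,11,arg); (20,14,fn); (20,22,arg); (21,5,arg); (21,5,fn); (22,17,arg); (22,17,fn)
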